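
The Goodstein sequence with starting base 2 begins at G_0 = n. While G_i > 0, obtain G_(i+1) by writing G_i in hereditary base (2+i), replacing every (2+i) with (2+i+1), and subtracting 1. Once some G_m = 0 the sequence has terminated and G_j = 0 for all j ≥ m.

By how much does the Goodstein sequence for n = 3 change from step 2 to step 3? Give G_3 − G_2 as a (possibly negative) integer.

-1

i=0: 3 = 2 + 1 (b=2); 2→3: 3 + 1 = 4; 4−1 = 3
i=1: 3 = 3 (b=3); 3→4: 4 = 4; 4−1 = 3
i=2: 3 = 3 (b=4); 4→5: 3 = 3; 3−1 = 2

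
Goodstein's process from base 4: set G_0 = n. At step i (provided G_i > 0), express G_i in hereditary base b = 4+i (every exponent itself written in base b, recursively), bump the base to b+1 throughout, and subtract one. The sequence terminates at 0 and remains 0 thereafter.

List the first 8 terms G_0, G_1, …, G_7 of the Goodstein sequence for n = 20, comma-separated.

20, 29, 39, 51, 65, 81, 99, 107

[0] 20 ≡ 4^2 + 4 (base 4). Lift 5: 30. −1: 29.
[1] 29 ≡ 5^2 + 4 (base 5). Lift 6: 40. −1: 39.
[2] 39 ≡ 6^2 + 3 (base 6). Lift 7: 52. −1: 51.
[3] 51 ≡ 7^2 + 2 (base 7). Lift 8: 66. −1: 65.
[4] 65 ≡ 8^2 + 1 (base 8). Lift 9: 82. −1: 81.
[5] 81 ≡ 9^2 (base 9). Lift 10: 100. −1: 99.
[6] 99 ≡ 9·10 + 9 (base 10). Lift 11: 108. −1: 107.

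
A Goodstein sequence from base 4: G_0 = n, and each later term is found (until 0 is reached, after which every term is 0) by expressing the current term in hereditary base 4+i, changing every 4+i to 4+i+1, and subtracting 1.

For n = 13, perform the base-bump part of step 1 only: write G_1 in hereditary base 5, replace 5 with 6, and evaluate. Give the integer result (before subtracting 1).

[0] 13 ≡ 3·4 + 1 (base 4). Lift 5: 16. −1: 15.
[1] 15 ≡ 3·5 (base 5). Lift 6: 18. −1: 17.

18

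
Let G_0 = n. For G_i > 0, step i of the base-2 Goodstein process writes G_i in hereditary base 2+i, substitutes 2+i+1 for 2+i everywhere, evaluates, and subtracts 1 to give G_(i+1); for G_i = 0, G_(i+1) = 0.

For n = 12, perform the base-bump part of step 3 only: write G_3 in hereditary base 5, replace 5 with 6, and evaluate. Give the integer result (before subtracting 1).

G_0=12  [base 2] 2^(2 + 1) + 2^2  →[2↦3]→  3^(3 + 1) + 3^3 = 108  −1 ⇒ G_1=107
G_1=107  [base 3] 3^(3 + 1) + 2·3^2 + 2·3 + 2  →[3↦4]→  4^(4 + 1) + 2·4^2 + 2·4 + 2 = 1066  −1 ⇒ G_2=1065
G_2=1065  [base 4] 4^(4 + 1) + 2·4^2 + 2·4 + 1  →[4↦5]→  5^(5 + 1) + 2·5^2 + 2·5 + 1 = 15686  −1 ⇒ G_3=15685
G_3=15685  [base 5] 5^(5 + 1) + 2·5^2 + 2·5  →[5↦6]→  6^(6 + 1) + 2·6^2 + 2·6 = 280020  −1 ⇒ G_4=280019

280020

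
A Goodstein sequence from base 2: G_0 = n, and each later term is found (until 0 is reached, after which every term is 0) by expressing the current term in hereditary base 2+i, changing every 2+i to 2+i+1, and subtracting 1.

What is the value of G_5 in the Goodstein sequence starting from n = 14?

14 —HB2→ 2^(2 + 1) + 2^2 + 2 —bump→ 3^(3 + 1) + 3^3 + 3 = 111 —(−1)→ 110
110 —HB3→ 3^(3 + 1) + 3^3 + 2 —bump→ 4^(4 + 1) + 4^4 + 2 = 1282 —(−1)→ 1281
1281 —HB4→ 4^(4 + 1) + 4^4 + 1 —bump→ 5^(5 + 1) + 5^5 + 1 = 18751 —(−1)→ 18750
18750 —HB5→ 5^(5 + 1) + 5^5 —bump→ 6^(6 + 1) + 6^6 = 326592 —(−1)→ 326591
326591 —HB6→ 6^(6 + 1) + 5·6^5 + 5·6^4 + 5·6^3 + 5·6^2 + 5·6 + 5 —bump→ 7^(7 + 1) + 5·7^5 + 5·7^4 + 5·7^3 + 5·7^2 + 5·7 + 5 = 5862841 —(−1)→ 5862840
5862840 —HB7→ 7^(7 + 1) + 5·7^5 + 5·7^4 + 5·7^3 + 5·7^2 + 5·7 + 4 —bump→ 8^(8 + 1) + 5·8^5 + 5·8^4 + 5·8^3 + 5·8^2 + 5·8 + 4 = 134404972 —(−1)→ 134404971

5862840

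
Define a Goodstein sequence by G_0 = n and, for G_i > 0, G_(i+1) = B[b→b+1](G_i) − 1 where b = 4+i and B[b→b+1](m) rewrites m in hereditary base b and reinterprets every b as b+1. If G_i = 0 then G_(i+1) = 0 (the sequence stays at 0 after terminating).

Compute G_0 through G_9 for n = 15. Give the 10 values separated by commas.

(0) 15|_4 = 3·4 + 3 ↦ 3·5 + 3|_5 = 18 ⇒ 17
(1) 17|_5 = 3·5 + 2 ↦ 3·6 + 2|_6 = 20 ⇒ 19
(2) 19|_6 = 3·6 + 1 ↦ 3·7 + 1|_7 = 22 ⇒ 21
(3) 21|_7 = 3·7 ↦ 3·8|_8 = 24 ⇒ 23
(4) 23|_8 = 2·8 + 7 ↦ 2·9 + 7|_9 = 25 ⇒ 24
(5) 24|_9 = 2·9 + 6 ↦ 2·10 + 6|_10 = 26 ⇒ 25
(6) 25|_10 = 2·10 + 5 ↦ 2·11 + 5|_11 = 27 ⇒ 26
(7) 26|_11 = 2·11 + 4 ↦ 2·12 + 4|_12 = 28 ⇒ 27
(8) 27|_12 = 2·12 + 3 ↦ 2·13 + 3|_13 = 29 ⇒ 28

15, 17, 19, 21, 23, 24, 25, 26, 27, 28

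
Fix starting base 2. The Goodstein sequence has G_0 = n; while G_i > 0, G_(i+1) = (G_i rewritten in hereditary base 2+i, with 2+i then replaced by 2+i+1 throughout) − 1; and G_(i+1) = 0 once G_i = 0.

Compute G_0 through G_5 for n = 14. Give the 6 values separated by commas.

base 2: 14 = 2^(2 + 1) + 2^2 + 2; at 3: 3^(3 + 1) + 3^3 + 3 = 111; next = 110
base 3: 110 = 3^(3 + 1) + 3^3 + 2; at 4: 4^(4 + 1) + 4^4 + 2 = 1282; next = 1281
base 4: 1281 = 4^(4 + 1) + 4^4 + 1; at 5: 5^(5 + 1) + 5^5 + 1 = 18751; next = 18750
base 5: 18750 = 5^(5 + 1) + 5^5; at 6: 6^(6 + 1) + 6^6 = 326592; next = 326591
base 6: 326591 = 6^(6 + 1) + 5·6^5 + 5·6^4 + 5·6^3 + 5·6^2 + 5·6 + 5; at 7: 7^(7 + 1) + 5·7^5 + 5·7^4 + 5·7^3 + 5·7^2 + 5·7 + 5 = 5862841; next = 5862840

14, 110, 1281, 18750, 326591, 5862840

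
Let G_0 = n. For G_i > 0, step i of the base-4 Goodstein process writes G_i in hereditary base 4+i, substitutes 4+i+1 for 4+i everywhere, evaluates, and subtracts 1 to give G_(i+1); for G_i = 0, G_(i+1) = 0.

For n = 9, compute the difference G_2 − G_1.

1

[0] 9 ≡ 2·4 + 1 (base 4). Lift 5: 11. −1: 10.
[1] 10 ≡ 2·5 (base 5). Lift 6: 12. −1: 11.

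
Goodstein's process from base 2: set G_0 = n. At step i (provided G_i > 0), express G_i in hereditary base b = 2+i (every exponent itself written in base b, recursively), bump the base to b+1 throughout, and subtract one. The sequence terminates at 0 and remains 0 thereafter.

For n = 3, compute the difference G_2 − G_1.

0

3 —HB2→ 2 + 1 —bump→ 3 + 1 = 4 —(−1)→ 3
3 —HB3→ 3 —bump→ 4 = 4 —(−1)→ 3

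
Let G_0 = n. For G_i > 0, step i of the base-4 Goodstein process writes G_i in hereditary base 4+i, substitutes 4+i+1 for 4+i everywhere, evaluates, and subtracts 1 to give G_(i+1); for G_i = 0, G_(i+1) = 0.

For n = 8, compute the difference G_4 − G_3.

[0] 8 ≡ 2·4 (base 4). Lift 5: 10. −1: 9.
[1] 9 ≡ 5 + 4 (base 5). Lift 6: 10. −1: 9.
[2] 9 ≡ 6 + 3 (base 6). Lift 7: 10. −1: 9.
[3] 9 ≡ 7 + 2 (base 7). Lift 8: 10. −1: 9.

0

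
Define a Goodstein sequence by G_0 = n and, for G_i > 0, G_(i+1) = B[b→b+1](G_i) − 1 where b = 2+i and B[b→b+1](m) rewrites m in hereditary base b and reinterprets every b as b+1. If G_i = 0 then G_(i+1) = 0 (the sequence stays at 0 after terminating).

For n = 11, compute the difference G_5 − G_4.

5484864

(0) 11|_2 = 2^(2 + 1) + 2 + 1 ↦ 3^(3 + 1) + 3 + 1|_3 = 85 ⇒ 84
(1) 84|_3 = 3^(3 + 1) + 3 ↦ 4^(4 + 1) + 4|_4 = 1028 ⇒ 1027
(2) 1027|_4 = 4^(4 + 1) + 3 ↦ 5^(5 + 1) + 3|_5 = 15628 ⇒ 15627
(3) 15627|_5 = 5^(5 + 1) + 2 ↦ 6^(6 + 1) + 2|_6 = 279938 ⇒ 279937
(4) 279937|_6 = 6^(6 + 1) + 1 ↦ 7^(7 + 1) + 1|_7 = 5764802 ⇒ 5764801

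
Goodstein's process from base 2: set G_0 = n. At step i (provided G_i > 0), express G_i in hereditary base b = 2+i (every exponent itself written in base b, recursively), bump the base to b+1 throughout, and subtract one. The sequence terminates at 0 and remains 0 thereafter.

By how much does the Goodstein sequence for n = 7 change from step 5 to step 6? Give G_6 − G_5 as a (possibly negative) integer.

G_0=7  [base 2] 2^2 + 2 + 1  →[2↦3]→  3^3 + 3 + 1 = 31  −1 ⇒ G_1=30
G_1=30  [base 3] 3^3 + 3  →[3↦4]→  4^4 + 4 = 260  −1 ⇒ G_2=259
G_2=259  [base 4] 4^4 + 3  →[4↦5]→  5^5 + 3 = 3128  −1 ⇒ G_3=3127
G_3=3127  [base 5] 5^5 + 2  →[5↦6]→  6^6 + 2 = 46658  −1 ⇒ G_4=46657
G_4=46657  [base 6] 6^6 + 1  →[6↦7]→  7^7 + 1 = 823544  −1 ⇒ G_5=823543
G_5=823543  [base 7] 7^7  →[7↦8]→  8^8 = 16777216  −1 ⇒ G_6=16777215

15953672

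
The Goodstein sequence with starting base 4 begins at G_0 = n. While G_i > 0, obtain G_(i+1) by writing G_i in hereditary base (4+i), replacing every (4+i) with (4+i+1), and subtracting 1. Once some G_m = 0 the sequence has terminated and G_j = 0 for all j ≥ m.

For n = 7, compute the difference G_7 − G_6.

i=0: 7 = 4 + 3 (b=4); 4→5: 5 + 3 = 8; 8−1 = 7
i=1: 7 = 5 + 2 (b=5); 5→6: 6 + 2 = 8; 8−1 = 7
i=2: 7 = 6 + 1 (b=6); 6→7: 7 + 1 = 8; 8−1 = 7
i=3: 7 = 7 (b=7); 7→8: 8 = 8; 8−1 = 7
i=4: 7 = 7 (b=8); 8→9: 7 = 7; 7−1 = 6
i=5: 6 = 6 (b=9); 9→10: 6 = 6; 6−1 = 5
i=6: 5 = 5 (b=10); 10→11: 5 = 5; 5−1 = 4

-1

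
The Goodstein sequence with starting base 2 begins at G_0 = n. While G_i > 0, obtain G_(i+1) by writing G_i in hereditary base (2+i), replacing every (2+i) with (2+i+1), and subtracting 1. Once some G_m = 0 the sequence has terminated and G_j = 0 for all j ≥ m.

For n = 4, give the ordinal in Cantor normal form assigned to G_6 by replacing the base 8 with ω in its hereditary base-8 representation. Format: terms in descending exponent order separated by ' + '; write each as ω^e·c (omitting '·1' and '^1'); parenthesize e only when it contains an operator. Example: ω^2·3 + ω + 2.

base 2: 4 = 2^2; at 3: 3^3 = 27; next = 26
base 3: 26 = 2·3^2 + 2·3 + 2; at 4: 2·4^2 + 2·4 + 2 = 42; next = 41
base 4: 41 = 2·4^2 + 2·4 + 1; at 5: 2·5^2 + 2·5 + 1 = 61; next = 60
base 5: 60 = 2·5^2 + 2·5; at 6: 2·6^2 + 2·6 = 84; next = 83
base 6: 83 = 2·6^2 + 6 + 5; at 7: 2·7^2 + 7 + 5 = 110; next = 109
base 7: 109 = 2·7^2 + 7 + 4; at 8: 2·8^2 + 8 + 4 = 140; next = 139

ω^2·2 + ω + 3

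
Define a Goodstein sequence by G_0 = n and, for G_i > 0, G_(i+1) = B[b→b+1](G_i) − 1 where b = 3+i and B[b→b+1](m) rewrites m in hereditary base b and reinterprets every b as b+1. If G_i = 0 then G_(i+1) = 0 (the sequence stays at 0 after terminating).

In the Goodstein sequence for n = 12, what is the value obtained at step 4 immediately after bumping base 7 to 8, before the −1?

64

12 —HB3→ 3^2 + 3 —bump→ 4^2 + 4 = 20 —(−1)→ 19
19 —HB4→ 4^2 + 3 —bump→ 5^2 + 3 = 28 —(−1)→ 27
27 —HB5→ 5^2 + 2 —bump→ 6^2 + 2 = 38 —(−1)→ 37
37 —HB6→ 6^2 + 1 —bump→ 7^2 + 1 = 50 —(−1)→ 49
49 —HB7→ 7^2 —bump→ 8^2 = 64 —(−1)→ 63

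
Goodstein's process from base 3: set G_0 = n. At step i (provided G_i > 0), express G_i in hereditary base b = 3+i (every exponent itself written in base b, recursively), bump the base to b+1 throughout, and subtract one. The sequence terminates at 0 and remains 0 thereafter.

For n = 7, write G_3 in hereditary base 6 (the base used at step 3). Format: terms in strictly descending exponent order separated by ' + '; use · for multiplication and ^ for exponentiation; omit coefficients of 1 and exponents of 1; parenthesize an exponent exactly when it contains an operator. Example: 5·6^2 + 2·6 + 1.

7 —HB3→ 2·3 + 1 —bump→ 2·4 + 1 = 9 —(−1)→ 8
8 —HB4→ 2·4 —bump→ 2·5 = 10 —(−1)→ 9
9 —HB5→ 5 + 4 —bump→ 6 + 4 = 10 —(−1)→ 9
9 —HB6→ 6 + 3 —bump→ 7 + 3 = 10 —(−1)→ 9

6 + 3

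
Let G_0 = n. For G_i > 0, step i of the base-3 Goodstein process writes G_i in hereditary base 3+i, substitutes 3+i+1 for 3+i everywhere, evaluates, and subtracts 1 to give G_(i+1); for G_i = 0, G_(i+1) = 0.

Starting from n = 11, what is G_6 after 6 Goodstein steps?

47

i=0: 11 = 3^2 + 2 (b=3); 3→4: 4^2 + 2 = 18; 18−1 = 17
i=1: 17 = 4^2 + 1 (b=4); 4→5: 5^2 + 1 = 26; 26−1 = 25
i=2: 25 = 5^2 (b=5); 5→6: 6^2 = 36; 36−1 = 35
i=3: 35 = 5·6 + 5 (b=6); 6→7: 5·7 + 5 = 40; 40−1 = 39
i=4: 39 = 5·7 + 4 (b=7); 7→8: 5·8 + 4 = 44; 44−1 = 43
i=5: 43 = 5·8 + 3 (b=8); 8→9: 5·9 + 3 = 48; 48−1 = 47
i=6: 47 = 5·9 + 2 (b=9); 9→10: 5·10 + 2 = 52; 52−1 = 51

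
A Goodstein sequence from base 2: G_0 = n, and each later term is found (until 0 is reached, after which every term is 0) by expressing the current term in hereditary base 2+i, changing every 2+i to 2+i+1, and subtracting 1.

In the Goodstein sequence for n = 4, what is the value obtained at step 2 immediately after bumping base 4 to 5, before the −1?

step 0: 4 = 2^2; sub 3 for 2: 3^3; = 27; G_1 = 27−1 = 26
step 1: 26 = 2·3^2 + 2·3 + 2; sub 4 for 3: 2·4^2 + 2·4 + 2; = 42; G_2 = 42−1 = 41
step 2: 41 = 2·4^2 + 2·4 + 1; sub 5 for 4: 2·5^2 + 2·5 + 1; = 61; G_3 = 61−1 = 60

61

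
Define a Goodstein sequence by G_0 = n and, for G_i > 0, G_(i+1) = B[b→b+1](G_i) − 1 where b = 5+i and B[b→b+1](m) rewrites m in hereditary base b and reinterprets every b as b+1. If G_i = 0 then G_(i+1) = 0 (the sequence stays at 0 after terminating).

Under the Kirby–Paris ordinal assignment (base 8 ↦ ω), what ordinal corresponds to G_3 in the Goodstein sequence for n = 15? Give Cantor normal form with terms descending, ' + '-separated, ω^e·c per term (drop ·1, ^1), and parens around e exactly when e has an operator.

ω·2 + 3

(0) 15|_5 = 3·5 ↦ 3·6|_6 = 18 ⇒ 17
(1) 17|_6 = 2·6 + 5 ↦ 2·7 + 5|_7 = 19 ⇒ 18
(2) 18|_7 = 2·7 + 4 ↦ 2·8 + 4|_8 = 20 ⇒ 19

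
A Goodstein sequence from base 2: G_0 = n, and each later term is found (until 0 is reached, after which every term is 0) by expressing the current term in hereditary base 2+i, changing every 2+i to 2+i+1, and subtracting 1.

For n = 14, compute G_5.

G_0=14  [base 2] 2^(2 + 1) + 2^2 + 2  →[2↦3]→  3^(3 + 1) + 3^3 + 3 = 111  −1 ⇒ G_1=110
G_1=110  [base 3] 3^(3 + 1) + 3^3 + 2  →[3↦4]→  4^(4 + 1) + 4^4 + 2 = 1282  −1 ⇒ G_2=1281
G_2=1281  [base 4] 4^(4 + 1) + 4^4 + 1  →[4↦5]→  5^(5 + 1) + 5^5 + 1 = 18751  −1 ⇒ G_3=18750
G_3=18750  [base 5] 5^(5 + 1) + 5^5  →[5↦6]→  6^(6 + 1) + 6^6 = 326592  −1 ⇒ G_4=326591
G_4=326591  [base 6] 6^(6 + 1) + 5·6^5 + 5·6^4 + 5·6^3 + 5·6^2 + 5·6 + 5  →[6↦7]→  7^(7 + 1) + 5·7^5 + 5·7^4 + 5·7^3 + 5·7^2 + 5·7 + 5 = 5862841  −1 ⇒ G_5=5862840
G_5=5862840  [base 7] 7^(7 + 1) + 5·7^5 + 5·7^4 + 5·7^3 + 5·7^2 + 5·7 + 4  →[7↦8]→  8^(8 + 1) + 5·8^5 + 5·8^4 + 5·8^3 + 5·8^2 + 5·8 + 4 = 134404972  −1 ⇒ G_6=134404971

5862840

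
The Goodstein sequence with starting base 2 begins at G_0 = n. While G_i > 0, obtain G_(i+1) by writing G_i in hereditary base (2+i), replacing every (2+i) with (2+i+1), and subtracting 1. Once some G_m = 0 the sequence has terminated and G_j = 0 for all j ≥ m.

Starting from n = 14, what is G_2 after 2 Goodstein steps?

[0] 14 ≡ 2^(2 + 1) + 2^2 + 2 (base 2). Lift 3: 111. −1: 110.
[1] 110 ≡ 3^(3 + 1) + 3^3 + 2 (base 3). Lift 4: 1282. −1: 1281.
[2] 1281 ≡ 4^(4 + 1) + 4^4 + 1 (base 4). Lift 5: 18751. −1: 18750.

1281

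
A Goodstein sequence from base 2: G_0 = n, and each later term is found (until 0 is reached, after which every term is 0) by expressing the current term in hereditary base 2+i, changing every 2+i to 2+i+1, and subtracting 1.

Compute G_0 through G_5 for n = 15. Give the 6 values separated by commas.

15 —HB2→ 2^(2 + 1) + 2^2 + 2 + 1 —bump→ 3^(3 + 1) + 3^3 + 3 + 1 = 112 —(−1)→ 111
111 —HB3→ 3^(3 + 1) + 3^3 + 3 —bump→ 4^(4 + 1) + 4^4 + 4 = 1284 —(−1)→ 1283
1283 —HB4→ 4^(4 + 1) + 4^4 + 3 —bump→ 5^(5 + 1) + 5^5 + 3 = 18753 —(−1)→ 18752
18752 —HB5→ 5^(5 + 1) + 5^5 + 2 —bump→ 6^(6 + 1) + 6^6 + 2 = 326594 —(−1)→ 326593
326593 —HB6→ 6^(6 + 1) + 6^6 + 1 —bump→ 7^(7 + 1) + 7^7 + 1 = 6588345 —(−1)→ 6588344

15, 111, 1283, 18752, 326593, 6588344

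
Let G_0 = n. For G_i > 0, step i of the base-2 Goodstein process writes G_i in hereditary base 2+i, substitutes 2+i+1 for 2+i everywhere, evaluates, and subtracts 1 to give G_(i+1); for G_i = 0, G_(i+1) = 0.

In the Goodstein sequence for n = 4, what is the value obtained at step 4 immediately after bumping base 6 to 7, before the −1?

[0] 4 ≡ 2^2 (base 2). Lift 3: 27. −1: 26.
[1] 26 ≡ 2·3^2 + 2·3 + 2 (base 3). Lift 4: 42. −1: 41.
[2] 41 ≡ 2·4^2 + 2·4 + 1 (base 4). Lift 5: 61. −1: 60.
[3] 60 ≡ 2·5^2 + 2·5 (base 5). Lift 6: 84. −1: 83.

110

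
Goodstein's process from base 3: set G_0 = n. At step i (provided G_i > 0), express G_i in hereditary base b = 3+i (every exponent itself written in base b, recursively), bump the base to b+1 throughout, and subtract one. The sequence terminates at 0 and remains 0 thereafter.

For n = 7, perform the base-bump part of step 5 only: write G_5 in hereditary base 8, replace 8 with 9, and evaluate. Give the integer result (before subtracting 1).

10

i=0: 7 = 2·3 + 1 (b=3); 3→4: 2·4 + 1 = 9; 9−1 = 8
i=1: 8 = 2·4 (b=4); 4→5: 2·5 = 10; 10−1 = 9
i=2: 9 = 5 + 4 (b=5); 5→6: 6 + 4 = 10; 10−1 = 9
i=3: 9 = 6 + 3 (b=6); 6→7: 7 + 3 = 10; 10−1 = 9
i=4: 9 = 7 + 2 (b=7); 7→8: 8 + 2 = 10; 10−1 = 9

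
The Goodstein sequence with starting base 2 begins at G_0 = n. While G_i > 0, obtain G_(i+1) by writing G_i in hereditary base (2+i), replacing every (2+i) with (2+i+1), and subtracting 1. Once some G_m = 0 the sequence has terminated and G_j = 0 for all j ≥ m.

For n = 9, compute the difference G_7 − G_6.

1111930522

G_0 = 9. HB_2(9) = 2^(2 + 1) + 1. Bump = 82. G_1 = 81.
G_1 = 81. HB_3(81) = 3^(3 + 1). Bump = 1024. G_2 = 1023.
G_2 = 1023. HB_4(1023) = 3·4^4 + 3·4^3 + 3·4^2 + 3·4 + 3. Bump = 9843. G_3 = 9842.
G_3 = 9842. HB_5(9842) = 3·5^5 + 3·5^3 + 3·5^2 + 3·5 + 2. Bump = 140744. G_4 = 140743.
G_4 = 140743. HB_6(140743) = 3·6^6 + 3·6^3 + 3·6^2 + 3·6 + 1. Bump = 2471827. G_5 = 2471826.
G_5 = 2471826. HB_7(2471826) = 3·7^7 + 3·7^3 + 3·7^2 + 3·7. Bump = 50333400. G_6 = 50333399.
G_6 = 50333399. HB_8(50333399) = 3·8^8 + 3·8^3 + 3·8^2 + 2·8 + 7. Bump = 1162263922. G_7 = 1162263921.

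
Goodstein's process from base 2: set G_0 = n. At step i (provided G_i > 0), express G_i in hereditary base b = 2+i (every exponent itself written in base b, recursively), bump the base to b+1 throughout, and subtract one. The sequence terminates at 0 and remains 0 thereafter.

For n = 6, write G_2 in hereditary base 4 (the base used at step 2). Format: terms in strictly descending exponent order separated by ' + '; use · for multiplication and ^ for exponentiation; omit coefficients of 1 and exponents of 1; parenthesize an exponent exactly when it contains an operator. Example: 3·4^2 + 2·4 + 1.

G_0=6  [base 2] 2^2 + 2  →[2↦3]→  3^3 + 3 = 30  −1 ⇒ G_1=29
G_1=29  [base 3] 3^3 + 2  →[3↦4]→  4^4 + 2 = 258  −1 ⇒ G_2=257
G_2=257  [base 4] 4^4 + 1  →[4↦5]→  5^5 + 1 = 3126  −1 ⇒ G_3=3125

4^4 + 1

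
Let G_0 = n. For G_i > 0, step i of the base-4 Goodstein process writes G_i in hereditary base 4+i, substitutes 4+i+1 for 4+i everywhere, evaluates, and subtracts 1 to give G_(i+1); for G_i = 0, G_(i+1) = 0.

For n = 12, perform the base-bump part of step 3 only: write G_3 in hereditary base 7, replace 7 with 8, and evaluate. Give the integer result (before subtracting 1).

18

G_0 = 12. HB_4(12) = 3·4. Bump = 15. G_1 = 14.
G_1 = 14. HB_5(14) = 2·5 + 4. Bump = 16. G_2 = 15.
G_2 = 15. HB_6(15) = 2·6 + 3. Bump = 17. G_3 = 16.
G_3 = 16. HB_7(16) = 2·7 + 2. Bump = 18. G_4 = 17.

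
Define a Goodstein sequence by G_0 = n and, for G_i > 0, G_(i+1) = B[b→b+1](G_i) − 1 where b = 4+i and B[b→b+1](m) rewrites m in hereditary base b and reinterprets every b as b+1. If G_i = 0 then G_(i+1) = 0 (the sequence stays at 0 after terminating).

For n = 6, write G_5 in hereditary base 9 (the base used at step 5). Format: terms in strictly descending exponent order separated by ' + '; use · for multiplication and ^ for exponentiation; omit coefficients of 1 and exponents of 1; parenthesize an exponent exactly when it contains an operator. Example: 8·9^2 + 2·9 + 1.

4

(0) 6|_4 = 4 + 2 ↦ 5 + 2|_5 = 7 ⇒ 6
(1) 6|_5 = 5 + 1 ↦ 6 + 1|_6 = 7 ⇒ 6
(2) 6|_6 = 6 ↦ 7|_7 = 7 ⇒ 6
(3) 6|_7 = 6 ↦ 6|_8 = 6 ⇒ 5
(4) 5|_8 = 5 ↦ 5|_9 = 5 ⇒ 4
(5) 4|_9 = 4 ↦ 4|_10 = 4 ⇒ 3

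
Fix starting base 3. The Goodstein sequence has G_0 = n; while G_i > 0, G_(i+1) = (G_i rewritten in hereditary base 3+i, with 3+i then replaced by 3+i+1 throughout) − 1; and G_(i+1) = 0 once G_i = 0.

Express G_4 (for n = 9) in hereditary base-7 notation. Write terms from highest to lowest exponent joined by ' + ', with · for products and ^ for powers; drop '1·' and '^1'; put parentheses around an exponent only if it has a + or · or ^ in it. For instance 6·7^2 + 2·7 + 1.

[0] 9 ≡ 3^2 (base 3). Lift 4: 16. −1: 15.
[1] 15 ≡ 3·4 + 3 (base 4). Lift 5: 18. −1: 17.
[2] 17 ≡ 3·5 + 2 (base 5). Lift 6: 20. −1: 19.
[3] 19 ≡ 3·6 + 1 (base 6). Lift 7: 22. −1: 21.

3·7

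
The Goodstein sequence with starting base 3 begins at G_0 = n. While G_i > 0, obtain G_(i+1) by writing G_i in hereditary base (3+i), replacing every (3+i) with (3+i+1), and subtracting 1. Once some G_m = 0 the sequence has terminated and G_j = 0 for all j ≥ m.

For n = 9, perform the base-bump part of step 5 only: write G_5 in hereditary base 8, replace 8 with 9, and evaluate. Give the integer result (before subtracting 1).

(0) 9|_3 = 3^2 ↦ 4^2|_4 = 16 ⇒ 15
(1) 15|_4 = 3·4 + 3 ↦ 3·5 + 3|_5 = 18 ⇒ 17
(2) 17|_5 = 3·5 + 2 ↦ 3·6 + 2|_6 = 20 ⇒ 19
(3) 19|_6 = 3·6 + 1 ↦ 3·7 + 1|_7 = 22 ⇒ 21
(4) 21|_7 = 3·7 ↦ 3·8|_8 = 24 ⇒ 23
(5) 23|_8 = 2·8 + 7 ↦ 2·9 + 7|_9 = 25 ⇒ 24

25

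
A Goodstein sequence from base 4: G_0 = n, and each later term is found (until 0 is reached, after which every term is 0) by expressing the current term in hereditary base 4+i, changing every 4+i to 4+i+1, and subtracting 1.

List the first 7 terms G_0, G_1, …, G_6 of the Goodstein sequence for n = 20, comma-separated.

base 4: 20 = 4^2 + 4; at 5: 5^2 + 5 = 30; next = 29
base 5: 29 = 5^2 + 4; at 6: 6^2 + 4 = 40; next = 39
base 6: 39 = 6^2 + 3; at 7: 7^2 + 3 = 52; next = 51
base 7: 51 = 7^2 + 2; at 8: 8^2 + 2 = 66; next = 65
base 8: 65 = 8^2 + 1; at 9: 9^2 + 1 = 82; next = 81
base 9: 81 = 9^2; at 10: 10^2 = 100; next = 99

20, 29, 39, 51, 65, 81, 99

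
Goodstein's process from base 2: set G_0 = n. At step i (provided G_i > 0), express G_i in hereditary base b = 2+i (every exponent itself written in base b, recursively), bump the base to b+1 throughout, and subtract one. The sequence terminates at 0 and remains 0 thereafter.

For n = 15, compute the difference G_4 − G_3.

i=0: 15 = 2^(2 + 1) + 2^2 + 2 + 1 (b=2); 2→3: 3^(3 + 1) + 3^3 + 3 + 1 = 112; 112−1 = 111
i=1: 111 = 3^(3 + 1) + 3^3 + 3 (b=3); 3→4: 4^(4 + 1) + 4^4 + 4 = 1284; 1284−1 = 1283
i=2: 1283 = 4^(4 + 1) + 4^4 + 3 (b=4); 4→5: 5^(5 + 1) + 5^5 + 3 = 18753; 18753−1 = 18752
i=3: 18752 = 5^(5 + 1) + 5^5 + 2 (b=5); 5→6: 6^(6 + 1) + 6^6 + 2 = 326594; 326594−1 = 326593

307841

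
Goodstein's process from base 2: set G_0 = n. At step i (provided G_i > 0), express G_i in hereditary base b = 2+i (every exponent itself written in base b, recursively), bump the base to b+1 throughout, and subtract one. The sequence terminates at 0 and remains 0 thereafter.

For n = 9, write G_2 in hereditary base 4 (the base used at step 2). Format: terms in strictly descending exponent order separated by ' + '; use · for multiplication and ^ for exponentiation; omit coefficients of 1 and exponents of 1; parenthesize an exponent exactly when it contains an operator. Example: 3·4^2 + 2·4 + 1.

3·4^4 + 3·4^3 + 3·4^2 + 3·4 + 3

base 2: 9 = 2^(2 + 1) + 1; at 3: 3^(3 + 1) + 1 = 82; next = 81
base 3: 81 = 3^(3 + 1); at 4: 4^(4 + 1) = 1024; next = 1023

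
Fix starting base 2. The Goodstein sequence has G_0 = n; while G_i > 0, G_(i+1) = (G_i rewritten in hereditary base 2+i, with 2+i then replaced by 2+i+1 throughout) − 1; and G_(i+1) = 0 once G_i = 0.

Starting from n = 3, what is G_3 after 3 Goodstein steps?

2

3 —HB2→ 2 + 1 —bump→ 3 + 1 = 4 —(−1)→ 3
3 —HB3→ 3 —bump→ 4 = 4 —(−1)→ 3
3 —HB4→ 3 —bump→ 3 = 3 —(−1)→ 2
2 —HB5→ 2 —bump→ 2 = 2 —(−1)→ 1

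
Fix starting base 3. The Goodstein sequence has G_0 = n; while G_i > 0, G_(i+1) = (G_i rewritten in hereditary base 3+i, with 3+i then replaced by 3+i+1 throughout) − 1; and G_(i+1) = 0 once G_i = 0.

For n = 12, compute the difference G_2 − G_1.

8

G_0 = 12. HB_3(12) = 3^2 + 3. Bump = 20. G_1 = 19.
G_1 = 19. HB_4(19) = 4^2 + 3. Bump = 28. G_2 = 27.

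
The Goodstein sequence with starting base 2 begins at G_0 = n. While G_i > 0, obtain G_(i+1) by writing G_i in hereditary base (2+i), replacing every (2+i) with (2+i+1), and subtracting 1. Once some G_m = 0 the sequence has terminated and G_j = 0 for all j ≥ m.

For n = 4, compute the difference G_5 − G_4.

i=0: 4 = 2^2 (b=2); 2→3: 3^3 = 27; 27−1 = 26
i=1: 26 = 2·3^2 + 2·3 + 2 (b=3); 3→4: 2·4^2 + 2·4 + 2 = 42; 42−1 = 41
i=2: 41 = 2·4^2 + 2·4 + 1 (b=4); 4→5: 2·5^2 + 2·5 + 1 = 61; 61−1 = 60
i=3: 60 = 2·5^2 + 2·5 (b=5); 5→6: 2·6^2 + 2·6 = 84; 84−1 = 83
i=4: 83 = 2·6^2 + 6 + 5 (b=6); 6→7: 2·7^2 + 7 + 5 = 110; 110−1 = 109

26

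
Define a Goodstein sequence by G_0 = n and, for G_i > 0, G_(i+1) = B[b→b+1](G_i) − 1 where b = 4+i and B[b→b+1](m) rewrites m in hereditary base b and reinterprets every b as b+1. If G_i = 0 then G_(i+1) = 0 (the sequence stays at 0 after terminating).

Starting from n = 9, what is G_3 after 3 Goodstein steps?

11

step 0: 9 = 2·4 + 1; sub 5 for 4: 2·5 + 1; = 11; G_1 = 11−1 = 10
step 1: 10 = 2·5; sub 6 for 5: 2·6; = 12; G_2 = 12−1 = 11
step 2: 11 = 6 + 5; sub 7 for 6: 7 + 5; = 12; G_3 = 12−1 = 11
step 3: 11 = 7 + 4; sub 8 for 7: 8 + 4; = 12; G_4 = 12−1 = 11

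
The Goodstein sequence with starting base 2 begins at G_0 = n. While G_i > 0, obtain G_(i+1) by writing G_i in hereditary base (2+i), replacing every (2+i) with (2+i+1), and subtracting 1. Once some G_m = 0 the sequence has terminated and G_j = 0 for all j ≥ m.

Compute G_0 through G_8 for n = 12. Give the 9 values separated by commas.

12, 107, 1065, 15685, 280019, 5764910, 134217867, 3486784574, 100000000211

12 —HB2→ 2^(2 + 1) + 2^2 —bump→ 3^(3 + 1) + 3^3 = 108 —(−1)→ 107
107 —HB3→ 3^(3 + 1) + 2·3^2 + 2·3 + 2 —bump→ 4^(4 + 1) + 2·4^2 + 2·4 + 2 = 1066 —(−1)→ 1065
1065 —HB4→ 4^(4 + 1) + 2·4^2 + 2·4 + 1 —bump→ 5^(5 + 1) + 2·5^2 + 2·5 + 1 = 15686 —(−1)→ 15685
15685 —HB5→ 5^(5 + 1) + 2·5^2 + 2·5 —bump→ 6^(6 + 1) + 2·6^2 + 2·6 = 280020 —(−1)→ 280019
280019 —HB6→ 6^(6 + 1) + 2·6^2 + 6 + 5 —bump→ 7^(7 + 1) + 2·7^2 + 7 + 5 = 5764911 —(−1)→ 5764910
5764910 —HB7→ 7^(7 + 1) + 2·7^2 + 7 + 4 —bump→ 8^(8 + 1) + 2·8^2 + 8 + 4 = 134217868 —(−1)→ 134217867
134217867 —HB8→ 8^(8 + 1) + 2·8^2 + 8 + 3 —bump→ 9^(9 + 1) + 2·9^2 + 9 + 3 = 3486784575 —(−1)→ 3486784574
3486784574 —HB9→ 9^(9 + 1) + 2·9^2 + 9 + 2 —bump→ 10^(10 + 1) + 2·10^2 + 10 + 2 = 100000000212 —(−1)→ 100000000211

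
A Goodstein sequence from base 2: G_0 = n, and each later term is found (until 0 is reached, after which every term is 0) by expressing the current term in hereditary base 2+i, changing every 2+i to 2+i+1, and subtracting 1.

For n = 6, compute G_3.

G_0=6  [base 2] 2^2 + 2  →[2↦3]→  3^3 + 3 = 30  −1 ⇒ G_1=29
G_1=29  [base 3] 3^3 + 2  →[3↦4]→  4^4 + 2 = 258  −1 ⇒ G_2=257
G_2=257  [base 4] 4^4 + 1  →[4↦5]→  5^5 + 1 = 3126  −1 ⇒ G_3=3125

3125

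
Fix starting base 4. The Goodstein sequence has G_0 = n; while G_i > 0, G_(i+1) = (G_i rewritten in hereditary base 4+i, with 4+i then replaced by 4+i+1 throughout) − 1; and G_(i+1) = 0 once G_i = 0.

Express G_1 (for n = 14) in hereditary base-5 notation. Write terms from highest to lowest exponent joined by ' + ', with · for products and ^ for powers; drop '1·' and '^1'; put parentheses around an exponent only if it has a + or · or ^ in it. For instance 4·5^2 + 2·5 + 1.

G_0=14  [base 4] 3·4 + 2  →[4↦5]→  3·5 + 2 = 17  −1 ⇒ G_1=16
G_1=16  [base 5] 3·5 + 1  →[5↦6]→  3·6 + 1 = 19  −1 ⇒ G_2=18

3·5 + 1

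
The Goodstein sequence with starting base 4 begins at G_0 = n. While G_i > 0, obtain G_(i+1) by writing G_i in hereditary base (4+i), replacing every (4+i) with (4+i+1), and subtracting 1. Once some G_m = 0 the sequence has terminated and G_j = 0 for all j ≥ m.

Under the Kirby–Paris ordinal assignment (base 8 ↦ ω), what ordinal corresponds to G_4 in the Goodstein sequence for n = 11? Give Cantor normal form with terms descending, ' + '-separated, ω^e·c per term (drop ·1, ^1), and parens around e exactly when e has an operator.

11 —HB4→ 2·4 + 3 —bump→ 2·5 + 3 = 13 —(−1)→ 12
12 —HB5→ 2·5 + 2 —bump→ 2·6 + 2 = 14 —(−1)→ 13
13 —HB6→ 2·6 + 1 —bump→ 2·7 + 1 = 15 —(−1)→ 14
14 —HB7→ 2·7 —bump→ 2·8 = 16 —(−1)→ 15

ω + 7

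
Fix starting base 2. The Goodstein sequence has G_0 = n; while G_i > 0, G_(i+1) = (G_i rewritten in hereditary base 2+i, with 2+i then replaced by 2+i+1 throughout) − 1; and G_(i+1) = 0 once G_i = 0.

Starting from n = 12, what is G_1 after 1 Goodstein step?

(0) 12|_2 = 2^(2 + 1) + 2^2 ↦ 3^(3 + 1) + 3^3|_3 = 108 ⇒ 107
(1) 107|_3 = 3^(3 + 1) + 2·3^2 + 2·3 + 2 ↦ 4^(4 + 1) + 2·4^2 + 2·4 + 2|_4 = 1066 ⇒ 1065

107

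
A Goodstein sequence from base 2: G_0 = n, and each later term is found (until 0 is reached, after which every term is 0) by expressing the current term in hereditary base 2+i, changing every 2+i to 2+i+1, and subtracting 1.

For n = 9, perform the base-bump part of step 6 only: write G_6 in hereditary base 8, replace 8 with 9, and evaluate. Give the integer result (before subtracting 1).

1162263922

9 —HB2→ 2^(2 + 1) + 1 —bump→ 3^(3 + 1) + 1 = 82 —(−1)→ 81
81 —HB3→ 3^(3 + 1) —bump→ 4^(4 + 1) = 1024 —(−1)→ 1023
1023 —HB4→ 3·4^4 + 3·4^3 + 3·4^2 + 3·4 + 3 —bump→ 3·5^5 + 3·5^3 + 3·5^2 + 3·5 + 3 = 9843 —(−1)→ 9842
9842 —HB5→ 3·5^5 + 3·5^3 + 3·5^2 + 3·5 + 2 —bump→ 3·6^6 + 3·6^3 + 3·6^2 + 3·6 + 2 = 140744 —(−1)→ 140743
140743 —HB6→ 3·6^6 + 3·6^3 + 3·6^2 + 3·6 + 1 —bump→ 3·7^7 + 3·7^3 + 3·7^2 + 3·7 + 1 = 2471827 —(−1)→ 2471826
2471826 —HB7→ 3·7^7 + 3·7^3 + 3·7^2 + 3·7 —bump→ 3·8^8 + 3·8^3 + 3·8^2 + 3·8 = 50333400 —(−1)→ 50333399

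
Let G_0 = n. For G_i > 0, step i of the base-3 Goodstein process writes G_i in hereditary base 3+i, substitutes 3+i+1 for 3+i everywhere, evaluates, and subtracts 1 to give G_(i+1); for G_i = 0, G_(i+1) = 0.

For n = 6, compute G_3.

G_0=6  [base 3] 2·3  →[3↦4]→  2·4 = 8  −1 ⇒ G_1=7
G_1=7  [base 4] 4 + 3  →[4↦5]→  5 + 3 = 8  −1 ⇒ G_2=7
G_2=7  [base 5] 5 + 2  →[5↦6]→  6 + 2 = 8  −1 ⇒ G_3=7

7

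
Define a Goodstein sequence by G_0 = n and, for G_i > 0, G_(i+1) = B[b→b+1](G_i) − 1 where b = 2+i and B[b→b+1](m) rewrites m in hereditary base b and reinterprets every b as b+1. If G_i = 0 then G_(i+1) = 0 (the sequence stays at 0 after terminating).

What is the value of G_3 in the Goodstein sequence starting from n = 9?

9842

9 —HB2→ 2^(2 + 1) + 1 —bump→ 3^(3 + 1) + 1 = 82 —(−1)→ 81
81 —HB3→ 3^(3 + 1) —bump→ 4^(4 + 1) = 1024 —(−1)→ 1023
1023 —HB4→ 3·4^4 + 3·4^3 + 3·4^2 + 3·4 + 3 —bump→ 3·5^5 + 3·5^3 + 3·5^2 + 3·5 + 3 = 9843 —(−1)→ 9842
9842 —HB5→ 3·5^5 + 3·5^3 + 3·5^2 + 3·5 + 2 —bump→ 3·6^6 + 3·6^3 + 3·6^2 + 3·6 + 2 = 140744 —(−1)→ 140743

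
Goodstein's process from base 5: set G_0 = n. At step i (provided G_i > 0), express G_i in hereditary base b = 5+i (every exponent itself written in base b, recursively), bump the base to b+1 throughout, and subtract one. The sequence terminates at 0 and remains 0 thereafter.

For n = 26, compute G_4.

G_0=26  [base 5] 5^2 + 1  →[5↦6]→  6^2 + 1 = 37  −1 ⇒ G_1=36
G_1=36  [base 6] 6^2  →[6↦7]→  7^2 = 49  −1 ⇒ G_2=48
G_2=48  [base 7] 6·7 + 6  →[7↦8]→  6·8 + 6 = 54  −1 ⇒ G_3=53
G_3=53  [base 8] 6·8 + 5  →[8↦9]→  6·9 + 5 = 59  −1 ⇒ G_4=58
G_4=58  [base 9] 6·9 + 4  →[9↦10]→  6·10 + 4 = 64  −1 ⇒ G_5=63

58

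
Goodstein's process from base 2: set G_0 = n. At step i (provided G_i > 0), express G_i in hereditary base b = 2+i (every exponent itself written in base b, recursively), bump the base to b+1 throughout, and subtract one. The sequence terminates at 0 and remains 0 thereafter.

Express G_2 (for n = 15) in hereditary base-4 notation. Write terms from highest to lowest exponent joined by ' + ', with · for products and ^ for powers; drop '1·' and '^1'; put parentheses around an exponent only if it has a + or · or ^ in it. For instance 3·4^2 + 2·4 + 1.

step 0: 15 = 2^(2 + 1) + 2^2 + 2 + 1; sub 3 for 2: 3^(3 + 1) + 3^3 + 3 + 1; = 112; G_1 = 112−1 = 111
step 1: 111 = 3^(3 + 1) + 3^3 + 3; sub 4 for 3: 4^(4 + 1) + 4^4 + 4; = 1284; G_2 = 1284−1 = 1283
step 2: 1283 = 4^(4 + 1) + 4^4 + 3; sub 5 for 4: 5^(5 + 1) + 5^5 + 3; = 18753; G_3 = 18753−1 = 18752

4^(4 + 1) + 4^4 + 3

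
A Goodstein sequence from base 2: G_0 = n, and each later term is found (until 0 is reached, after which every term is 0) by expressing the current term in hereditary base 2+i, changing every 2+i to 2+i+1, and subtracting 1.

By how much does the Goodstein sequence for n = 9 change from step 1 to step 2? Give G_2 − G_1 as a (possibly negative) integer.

i=0: 9 = 2^(2 + 1) + 1 (b=2); 2→3: 3^(3 + 1) + 1 = 82; 82−1 = 81
i=1: 81 = 3^(3 + 1) (b=3); 3→4: 4^(4 + 1) = 1024; 1024−1 = 1023

942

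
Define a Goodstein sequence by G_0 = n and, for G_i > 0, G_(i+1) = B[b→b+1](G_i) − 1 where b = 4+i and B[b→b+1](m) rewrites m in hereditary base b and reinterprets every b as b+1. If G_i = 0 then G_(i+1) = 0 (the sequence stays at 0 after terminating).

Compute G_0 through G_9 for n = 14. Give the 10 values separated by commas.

14, 16, 18, 20, 21, 22, 23, 24, 25, 26

i=0: 14 = 3·4 + 2 (b=4); 4→5: 3·5 + 2 = 17; 17−1 = 16
i=1: 16 = 3·5 + 1 (b=5); 5→6: 3·6 + 1 = 19; 19−1 = 18
i=2: 18 = 3·6 (b=6); 6→7: 3·7 = 21; 21−1 = 20
i=3: 20 = 2·7 + 6 (b=7); 7→8: 2·8 + 6 = 22; 22−1 = 21
i=4: 21 = 2·8 + 5 (b=8); 8→9: 2·9 + 5 = 23; 23−1 = 22
i=5: 22 = 2·9 + 4 (b=9); 9→10: 2·10 + 4 = 24; 24−1 = 23
i=6: 23 = 2·10 + 3 (b=10); 10→11: 2·11 + 3 = 25; 25−1 = 24
i=7: 24 = 2·11 + 2 (b=11); 11→12: 2·12 + 2 = 26; 26−1 = 25
i=8: 25 = 2·12 + 1 (b=12); 12→13: 2·13 + 1 = 27; 27−1 = 26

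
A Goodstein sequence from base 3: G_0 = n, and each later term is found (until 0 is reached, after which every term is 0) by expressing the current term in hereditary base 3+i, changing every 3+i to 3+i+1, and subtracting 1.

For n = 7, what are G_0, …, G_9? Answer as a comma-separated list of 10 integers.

7, 8, 9, 9, 9, 9, 9, 9, 8, 7

G_0=7  [base 3] 2·3 + 1  →[3↦4]→  2·4 + 1 = 9  −1 ⇒ G_1=8
G_1=8  [base 4] 2·4  →[4↦5]→  2·5 = 10  −1 ⇒ G_2=9
G_2=9  [base 5] 5 + 4  →[5↦6]→  6 + 4 = 10  −1 ⇒ G_3=9
G_3=9  [base 6] 6 + 3  →[6↦7]→  7 + 3 = 10  −1 ⇒ G_4=9
G_4=9  [base 7] 7 + 2  →[7↦8]→  8 + 2 = 10  −1 ⇒ G_5=9
G_5=9  [base 8] 8 + 1  →[8↦9]→  9 + 1 = 10  −1 ⇒ G_6=9
G_6=9  [base 9] 9  →[9↦10]→  10 = 10  −1 ⇒ G_7=9
G_7=9  [base 10] 9  →[10↦11]→  9 = 9  −1 ⇒ G_8=8
G_8=8  [base 11] 8  →[11↦12]→  8 = 8  −1 ⇒ G_9=7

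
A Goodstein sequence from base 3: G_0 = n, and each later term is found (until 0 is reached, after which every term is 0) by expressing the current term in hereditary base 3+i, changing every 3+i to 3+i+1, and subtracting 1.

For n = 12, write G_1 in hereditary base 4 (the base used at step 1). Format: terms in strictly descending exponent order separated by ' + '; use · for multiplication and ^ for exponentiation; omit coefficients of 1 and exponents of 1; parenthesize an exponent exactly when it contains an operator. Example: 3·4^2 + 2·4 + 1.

12 —HB3→ 3^2 + 3 —bump→ 4^2 + 4 = 20 —(−1)→ 19
19 —HB4→ 4^2 + 3 —bump→ 5^2 + 3 = 28 —(−1)→ 27

4^2 + 3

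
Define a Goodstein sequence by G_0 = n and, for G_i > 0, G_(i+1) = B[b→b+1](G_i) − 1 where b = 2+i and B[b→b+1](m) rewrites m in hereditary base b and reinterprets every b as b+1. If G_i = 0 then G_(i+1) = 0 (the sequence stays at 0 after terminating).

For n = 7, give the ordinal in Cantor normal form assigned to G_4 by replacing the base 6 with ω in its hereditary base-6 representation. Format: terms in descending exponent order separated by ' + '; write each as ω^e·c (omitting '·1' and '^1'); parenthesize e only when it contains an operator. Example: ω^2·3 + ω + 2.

ω^ω + 1

(0) 7|_2 = 2^2 + 2 + 1 ↦ 3^3 + 3 + 1|_3 = 31 ⇒ 30
(1) 30|_3 = 3^3 + 3 ↦ 4^4 + 4|_4 = 260 ⇒ 259
(2) 259|_4 = 4^4 + 3 ↦ 5^5 + 3|_5 = 3128 ⇒ 3127
(3) 3127|_5 = 5^5 + 2 ↦ 6^6 + 2|_6 = 46658 ⇒ 46657
(4) 46657|_6 = 6^6 + 1 ↦ 7^7 + 1|_7 = 823544 ⇒ 823543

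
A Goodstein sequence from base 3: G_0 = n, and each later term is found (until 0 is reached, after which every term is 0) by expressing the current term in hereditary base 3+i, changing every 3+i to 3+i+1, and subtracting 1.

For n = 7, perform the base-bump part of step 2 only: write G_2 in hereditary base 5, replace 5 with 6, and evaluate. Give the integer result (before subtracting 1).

10

G_0=7  [base 3] 2·3 + 1  →[3↦4]→  2·4 + 1 = 9  −1 ⇒ G_1=8
G_1=8  [base 4] 2·4  →[4↦5]→  2·5 = 10  −1 ⇒ G_2=9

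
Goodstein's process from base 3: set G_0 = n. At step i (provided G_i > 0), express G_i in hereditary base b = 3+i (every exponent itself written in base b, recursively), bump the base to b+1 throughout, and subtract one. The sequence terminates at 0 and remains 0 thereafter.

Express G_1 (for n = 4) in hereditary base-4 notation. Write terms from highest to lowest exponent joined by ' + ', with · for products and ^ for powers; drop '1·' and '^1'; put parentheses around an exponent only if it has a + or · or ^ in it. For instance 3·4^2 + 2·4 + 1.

4

G_0 = 4. HB_3(4) = 3 + 1. Bump = 5. G_1 = 4.
G_1 = 4. HB_4(4) = 4. Bump = 5. G_2 = 4.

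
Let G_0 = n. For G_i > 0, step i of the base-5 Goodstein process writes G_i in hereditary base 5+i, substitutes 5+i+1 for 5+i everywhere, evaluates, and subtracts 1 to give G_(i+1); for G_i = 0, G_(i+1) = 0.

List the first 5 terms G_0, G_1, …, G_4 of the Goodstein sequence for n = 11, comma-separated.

11, 12, 13, 13, 13

i=0: 11 = 2·5 + 1 (b=5); 5→6: 2·6 + 1 = 13; 13−1 = 12
i=1: 12 = 2·6 (b=6); 6→7: 2·7 = 14; 14−1 = 13
i=2: 13 = 7 + 6 (b=7); 7→8: 8 + 6 = 14; 14−1 = 13
i=3: 13 = 8 + 5 (b=8); 8→9: 9 + 5 = 14; 14−1 = 13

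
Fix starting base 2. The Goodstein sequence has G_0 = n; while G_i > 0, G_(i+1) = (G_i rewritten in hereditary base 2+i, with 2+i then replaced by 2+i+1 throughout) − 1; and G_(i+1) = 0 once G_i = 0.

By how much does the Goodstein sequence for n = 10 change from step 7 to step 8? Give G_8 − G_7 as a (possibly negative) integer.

48063120959

base 2: 10 = 2^(2 + 1) + 2; at 3: 3^(3 + 1) + 3 = 84; next = 83
base 3: 83 = 3^(3 + 1) + 2; at 4: 4^(4 + 1) + 2 = 1026; next = 1025
base 4: 1025 = 4^(4 + 1) + 1; at 5: 5^(5 + 1) + 1 = 15626; next = 15625
base 5: 15625 = 5^(5 + 1); at 6: 6^(6 + 1) = 279936; next = 279935
base 6: 279935 = 5·6^6 + 5·6^5 + 5·6^4 + 5·6^3 + 5·6^2 + 5·6 + 5; at 7: 5·7^7 + 5·7^5 + 5·7^4 + 5·7^3 + 5·7^2 + 5·7 + 5 = 4215755; next = 4215754
base 7: 4215754 = 5·7^7 + 5·7^5 + 5·7^4 + 5·7^3 + 5·7^2 + 5·7 + 4; at 8: 5·8^8 + 5·8^5 + 5·8^4 + 5·8^3 + 5·8^2 + 5·8 + 4 = 84073324; next = 84073323
base 8: 84073323 = 5·8^8 + 5·8^5 + 5·8^4 + 5·8^3 + 5·8^2 + 5·8 + 3; at 9: 5·9^9 + 5·9^5 + 5·9^4 + 5·9^3 + 5·9^2 + 5·9 + 3 = 1937434593; next = 1937434592
base 9: 1937434592 = 5·9^9 + 5·9^5 + 5·9^4 + 5·9^3 + 5·9^2 + 5·9 + 2; at 10: 5·10^10 + 5·10^5 + 5·10^4 + 5·10^3 + 5·10^2 + 5·10 + 2 = 50000555552; next = 50000555551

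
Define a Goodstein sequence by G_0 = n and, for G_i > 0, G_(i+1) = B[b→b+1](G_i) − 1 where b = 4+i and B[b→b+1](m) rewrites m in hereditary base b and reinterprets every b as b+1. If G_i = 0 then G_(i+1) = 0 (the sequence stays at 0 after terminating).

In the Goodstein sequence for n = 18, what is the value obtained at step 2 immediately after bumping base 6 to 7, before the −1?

step 0: 18 = 4^2 + 2; sub 5 for 4: 5^2 + 2; = 27; G_1 = 27−1 = 26
step 1: 26 = 5^2 + 1; sub 6 for 5: 6^2 + 1; = 37; G_2 = 37−1 = 36

49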